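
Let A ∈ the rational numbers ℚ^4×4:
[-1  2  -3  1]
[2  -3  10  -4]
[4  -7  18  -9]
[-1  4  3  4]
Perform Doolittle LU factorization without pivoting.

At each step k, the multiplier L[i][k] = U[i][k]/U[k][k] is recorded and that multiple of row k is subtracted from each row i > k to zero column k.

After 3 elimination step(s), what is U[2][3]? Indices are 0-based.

U[2][3] = -3

Step 1: pivot at (0,0) is -1.
  row1 ← row1 − (-2)·row0  ⇒  L[1][0]=-2, U row1=(0, 1, 4, -2)
  row2 ← row2 − (-4)·row0  ⇒  L[2][0]=-4, U row2=(0, 1, 6, -5)
  row3 ← row3 − (1)·row0  ⇒  L[3][0]=1, U row3=(0, 2, 6, 3)
Step 2: pivot at (1,1) is 1.
  row2 ← row2 − (1)·row1  ⇒  L[2][1]=1, U row2=(0, 0, 2, -3)
  row3 ← row3 − (2)·row1  ⇒  L[3][1]=2, U row3=(0, 0, -2, 7)
Step 3: pivot at (2,2) is 2.
  row3 ← row3 − (-1)·row2  ⇒  L[3][2]=-1, U row3=(0, 0, 0, 4)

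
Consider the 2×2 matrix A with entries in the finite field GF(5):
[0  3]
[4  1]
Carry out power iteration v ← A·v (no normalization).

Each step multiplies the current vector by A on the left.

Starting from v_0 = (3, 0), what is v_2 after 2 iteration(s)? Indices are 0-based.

v_0 = (3, 0).
v_1 = A·v_0 = (0, 2).
v_2 = A·v_1 = (1, 2).

v_2 = (1, 2)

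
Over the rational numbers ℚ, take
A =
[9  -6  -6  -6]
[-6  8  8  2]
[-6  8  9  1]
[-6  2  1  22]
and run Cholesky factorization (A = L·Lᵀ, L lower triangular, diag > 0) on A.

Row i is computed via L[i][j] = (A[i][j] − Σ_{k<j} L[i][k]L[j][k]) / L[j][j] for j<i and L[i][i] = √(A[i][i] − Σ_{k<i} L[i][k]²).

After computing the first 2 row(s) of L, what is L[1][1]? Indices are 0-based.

L[1][1] = 2

Step 1: L[0][0] = √(9) = 3.
  L[1][0] = (-6) / L[0][0] = -2.
Step 2: L[1][1] = √(4) = 2.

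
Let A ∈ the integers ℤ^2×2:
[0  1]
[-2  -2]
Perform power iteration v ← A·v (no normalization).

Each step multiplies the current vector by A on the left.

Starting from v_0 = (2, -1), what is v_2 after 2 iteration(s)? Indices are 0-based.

v_2 = (-2, 6)

v_0 = (2, -1).
v_1 = A·v_0 = (-1, -2).
v_2 = A·v_1 = (-2, 6).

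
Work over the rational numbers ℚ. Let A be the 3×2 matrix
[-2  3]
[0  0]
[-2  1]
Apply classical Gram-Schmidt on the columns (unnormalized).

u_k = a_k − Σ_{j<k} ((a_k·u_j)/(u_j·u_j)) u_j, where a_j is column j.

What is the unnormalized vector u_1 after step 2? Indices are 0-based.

u_1 = (1, 0, -1)

Step 1: u_0 = a_0 = (-2, 0, -2).
Step 2: u_1 = a_1 − (-1)·u_0 = (1, 0, -1).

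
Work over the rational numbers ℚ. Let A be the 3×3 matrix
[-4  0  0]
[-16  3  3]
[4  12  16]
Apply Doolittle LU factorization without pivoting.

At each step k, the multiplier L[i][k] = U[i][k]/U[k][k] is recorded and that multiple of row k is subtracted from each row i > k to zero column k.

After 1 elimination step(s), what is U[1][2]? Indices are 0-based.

U[1][2] = 3

[col 0] pivot -4
  R1 -= 4*R0 → (0, 3, 3)  (L[1][0] := 4)
  R2 -= -1*R0 → (0, 12, 16)  (L[2][0] := -1)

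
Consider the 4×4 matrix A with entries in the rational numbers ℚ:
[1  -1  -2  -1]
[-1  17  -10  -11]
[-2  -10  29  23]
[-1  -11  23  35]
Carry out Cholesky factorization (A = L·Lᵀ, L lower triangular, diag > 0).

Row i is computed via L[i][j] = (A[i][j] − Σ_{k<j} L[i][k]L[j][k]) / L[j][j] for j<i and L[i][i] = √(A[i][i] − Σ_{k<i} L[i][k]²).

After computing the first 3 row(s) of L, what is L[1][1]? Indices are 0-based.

Step 1: L[0][0] = √(1) = 1.
  L[1][0] = (-1) / L[0][0] = -1.
Step 2: L[1][1] = √(16) = 4.
  L[2][0] = (-2) / L[0][0] = -2.
  L[2][1] = (-12) / L[1][1] = -3.
Step 3: L[2][2] = √(16) = 4.

L[1][1] = 4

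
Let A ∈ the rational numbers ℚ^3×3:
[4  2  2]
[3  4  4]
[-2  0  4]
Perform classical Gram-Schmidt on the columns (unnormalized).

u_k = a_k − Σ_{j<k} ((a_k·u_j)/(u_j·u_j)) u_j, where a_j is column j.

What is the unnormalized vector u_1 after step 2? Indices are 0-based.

Step 1: u_0 = a_0 = (4, 3, -2).
Step 2: u_1 = a_1 − (20/29)·u_0 = (-22/29, 56/29, 40/29).

u_1 = (-22/29, 56/29, 40/29)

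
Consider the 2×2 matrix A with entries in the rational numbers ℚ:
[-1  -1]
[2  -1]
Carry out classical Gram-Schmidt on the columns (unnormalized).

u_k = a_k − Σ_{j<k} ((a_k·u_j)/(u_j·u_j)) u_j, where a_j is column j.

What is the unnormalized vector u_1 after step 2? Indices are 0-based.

u_1 = (-6/5, -3/5)

Step 1: u_0 = a_0 = (-1, 2).
Step 2: u_1 = a_1 − (-1/5)·u_0 = (-6/5, -3/5).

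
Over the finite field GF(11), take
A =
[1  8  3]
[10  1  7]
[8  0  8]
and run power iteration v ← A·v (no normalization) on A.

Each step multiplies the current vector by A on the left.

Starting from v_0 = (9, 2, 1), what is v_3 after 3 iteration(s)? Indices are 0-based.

v_0 = (9, 2, 1).
v_1 = A·v_0 = (6, 0, 3).
v_2 = A·v_1 = (4, 4, 6).
v_3 = A·v_2 = (10, 9, 3).

v_3 = (10, 9, 3)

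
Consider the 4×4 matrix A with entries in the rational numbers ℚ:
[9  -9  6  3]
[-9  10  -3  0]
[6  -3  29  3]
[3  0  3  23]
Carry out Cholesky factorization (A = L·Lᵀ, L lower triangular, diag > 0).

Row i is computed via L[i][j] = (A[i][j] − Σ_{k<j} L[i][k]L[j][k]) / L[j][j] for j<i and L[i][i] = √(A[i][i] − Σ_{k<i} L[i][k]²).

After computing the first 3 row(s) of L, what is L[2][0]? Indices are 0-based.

L[2][0] = 2

Step 1: L[0][0] = √(9) = 3.
  L[1][0] = (-9) / L[0][0] = -3.
Step 2: L[1][1] = √(1) = 1.
  L[2][0] = (6) / L[0][0] = 2.
  L[2][1] = (3) / L[1][1] = 3.
Step 3: L[2][2] = √(16) = 4.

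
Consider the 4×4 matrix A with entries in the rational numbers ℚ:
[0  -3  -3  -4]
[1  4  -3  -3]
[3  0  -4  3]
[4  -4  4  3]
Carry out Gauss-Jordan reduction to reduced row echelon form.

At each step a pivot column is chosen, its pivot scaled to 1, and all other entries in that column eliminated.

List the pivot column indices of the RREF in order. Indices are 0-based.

pivot columns: 0, 1, 2, 3

[1] R0 <-> R1
[1] R0 /= 1  ⇒  (1, 4, -3, -3)
     R2 -= 3·R0  ⇒  (0, -12, 5, 12)
     R3 -= 4·R0  ⇒  (0, -20, 16, 15)
[2] R1 /= -3  ⇒  (0, 1, 1, 4/3)
     R0 -= 4·R1  ⇒  (1, 0, -7, -25/3)
     R2 -= -12·R1  ⇒  (0, 0, 17, 28)
     R3 -= -20·R1  ⇒  (0, 0, 36, 125/3)
[3] R2 /= 17  ⇒  (0, 0, 1, 28/17)
     R0 -= -7·R2  ⇒  (1, 0, 0, 163/51)
     R1 -= 1·R2  ⇒  (0, 1, 0, -16/51)
     R3 -= 36·R2  ⇒  (0, 0, 0, -899/51)
[4] R3 /= -899/51  ⇒  (0, 0, 0, 1)
     R0 -= 163/51·R3  ⇒  (1, 0, 0, 0)
     R1 -= -16/51·R3  ⇒  (0, 1, 0, 0)
     R2 -= 28/17·R3  ⇒  (0, 0, 1, 0)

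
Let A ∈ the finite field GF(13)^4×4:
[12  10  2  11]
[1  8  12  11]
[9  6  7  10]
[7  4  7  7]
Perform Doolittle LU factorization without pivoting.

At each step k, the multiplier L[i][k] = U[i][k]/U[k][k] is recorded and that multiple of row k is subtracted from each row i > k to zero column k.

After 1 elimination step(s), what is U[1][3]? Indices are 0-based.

U[1][3] = 9

[col 0] pivot 12
  R1 -= 12*R0 → (0, 5, 1, 9)  (L[1][0] := 12)
  R2 -= 4*R0 → (0, 5, 12, 5)  (L[2][0] := 4)
  R3 -= 6*R0 → (0, 9, 8, 6)  (L[3][0] := 6)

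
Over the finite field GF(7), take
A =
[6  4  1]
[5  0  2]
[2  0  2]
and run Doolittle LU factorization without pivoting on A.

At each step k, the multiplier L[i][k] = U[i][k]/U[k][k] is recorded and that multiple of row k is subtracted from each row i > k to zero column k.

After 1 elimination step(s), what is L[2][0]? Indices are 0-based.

[col 0] pivot 6
  R1 -= 2*R0 → (0, 6, 0)  (L[1][0] := 2)
  R2 -= 5*R0 → (0, 1, 4)  (L[2][0] := 5)

L[2][0] = 5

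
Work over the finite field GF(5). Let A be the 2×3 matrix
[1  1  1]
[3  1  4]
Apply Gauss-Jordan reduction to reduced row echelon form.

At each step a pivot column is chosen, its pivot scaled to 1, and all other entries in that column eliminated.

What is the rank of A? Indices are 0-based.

pivot(0,0)=1: scale R0 → (1, 1, 1)
  clear (1,0): R1 −= (3)R0 → (0, 3, 1)
pivot(1,1)=3: scale R1 → (0, 1, 2)
  clear (0,1): R0 −= (1)R1 → (1, 0, 4)

rank = 2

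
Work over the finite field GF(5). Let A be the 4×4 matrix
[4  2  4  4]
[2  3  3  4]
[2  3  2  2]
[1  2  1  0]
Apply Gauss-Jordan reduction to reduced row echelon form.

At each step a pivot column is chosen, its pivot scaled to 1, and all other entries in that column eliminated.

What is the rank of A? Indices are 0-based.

rank = 4

[1] R0 /= 4  ⇒  (1, 3, 1, 1)
     R1 -= 2·R0  ⇒  (0, 2, 1, 2)
     R2 -= 2·R0  ⇒  (0, 2, 0, 0)
     R3 -= 1·R0  ⇒  (0, 4, 0, 4)
[2] R1 /= 2  ⇒  (0, 1, 3, 1)
     R0 -= 3·R1  ⇒  (1, 0, 2, 3)
     R2 -= 2·R1  ⇒  (0, 0, 4, 3)
     R3 -= 4·R1  ⇒  (0, 0, 3, 0)
[3] R2 /= 4  ⇒  (0, 0, 1, 2)
     R0 -= 2·R2  ⇒  (1, 0, 0, 4)
     R1 -= 3·R2  ⇒  (0, 1, 0, 0)
     R3 -= 3·R2  ⇒  (0, 0, 0, 4)
[4] R3 /= 4  ⇒  (0, 0, 0, 1)
     R0 -= 4·R3  ⇒  (1, 0, 0, 0)
     R2 -= 2·R3  ⇒  (0, 0, 1, 0)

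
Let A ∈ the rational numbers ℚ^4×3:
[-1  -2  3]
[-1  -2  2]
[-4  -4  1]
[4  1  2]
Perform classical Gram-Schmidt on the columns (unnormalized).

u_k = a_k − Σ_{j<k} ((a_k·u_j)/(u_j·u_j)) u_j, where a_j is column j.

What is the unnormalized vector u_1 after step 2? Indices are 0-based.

Step 1: u_0 = a_0 = (-1, -1, -4, 4).
Step 2: u_1 = a_1 − (12/17)·u_0 = (-22/17, -22/17, -20/17, -31/17).

u_1 = (-22/17, -22/17, -20/17, -31/17)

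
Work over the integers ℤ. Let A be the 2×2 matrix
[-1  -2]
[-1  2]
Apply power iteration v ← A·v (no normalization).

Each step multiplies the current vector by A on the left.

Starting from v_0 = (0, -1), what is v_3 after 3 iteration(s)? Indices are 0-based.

v_3 = (10, -14)

v_0 = (0, -1).
v_1 = A·v_0 = (2, -2).
v_2 = A·v_1 = (2, -6).
v_3 = A·v_2 = (10, -14).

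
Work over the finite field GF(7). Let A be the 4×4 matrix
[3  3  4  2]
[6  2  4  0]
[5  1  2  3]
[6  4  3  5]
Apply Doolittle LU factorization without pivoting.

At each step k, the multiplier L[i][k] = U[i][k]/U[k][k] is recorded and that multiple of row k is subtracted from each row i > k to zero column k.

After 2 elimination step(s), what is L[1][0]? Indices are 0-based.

[col 0] pivot 3
  R1 -= 2*R0 → (0, 3, 3, 3)  (L[1][0] := 2)
  R2 -= 4*R0 → (0, 3, 0, 2)  (L[2][0] := 4)
  R3 -= 2*R0 → (0, 5, 2, 1)  (L[3][0] := 2)
[col 1] pivot 3
  R2 -= 1*R1 → (0, 0, 4, 6)  (L[2][1] := 1)
  R3 -= 4*R1 → (0, 0, 4, 3)  (L[3][1] := 4)

L[1][0] = 2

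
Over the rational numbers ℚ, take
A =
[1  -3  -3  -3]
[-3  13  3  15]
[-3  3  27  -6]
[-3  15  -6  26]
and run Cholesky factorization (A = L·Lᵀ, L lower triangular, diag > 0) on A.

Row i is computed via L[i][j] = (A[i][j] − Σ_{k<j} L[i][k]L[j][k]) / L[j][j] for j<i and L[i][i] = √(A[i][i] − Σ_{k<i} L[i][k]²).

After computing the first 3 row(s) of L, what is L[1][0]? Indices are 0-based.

Step 1: L[0][0] = √(1) = 1.
  L[1][0] = (-3) / L[0][0] = -3.
Step 2: L[1][1] = √(4) = 2.
  L[2][0] = (-3) / L[0][0] = -3.
  L[2][1] = (-6) / L[1][1] = -3.
Step 3: L[2][2] = √(9) = 3.

L[1][0] = -3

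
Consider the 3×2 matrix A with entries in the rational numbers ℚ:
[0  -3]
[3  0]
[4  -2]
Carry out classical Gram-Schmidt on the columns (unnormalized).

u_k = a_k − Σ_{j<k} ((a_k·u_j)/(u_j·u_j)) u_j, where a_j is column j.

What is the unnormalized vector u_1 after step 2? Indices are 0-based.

Step 1: u_0 = a_0 = (0, 3, 4).
Step 2: u_1 = a_1 − (-8/25)·u_0 = (-3, 24/25, -18/25).

u_1 = (-3, 24/25, -18/25)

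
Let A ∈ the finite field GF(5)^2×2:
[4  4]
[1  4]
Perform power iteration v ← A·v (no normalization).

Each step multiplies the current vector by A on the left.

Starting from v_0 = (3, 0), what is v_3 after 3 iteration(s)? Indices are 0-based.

v_0 = (3, 0).
v_1 = A·v_0 = (2, 3).
v_2 = A·v_1 = (0, 4).
v_3 = A·v_2 = (1, 1).

v_3 = (1, 1)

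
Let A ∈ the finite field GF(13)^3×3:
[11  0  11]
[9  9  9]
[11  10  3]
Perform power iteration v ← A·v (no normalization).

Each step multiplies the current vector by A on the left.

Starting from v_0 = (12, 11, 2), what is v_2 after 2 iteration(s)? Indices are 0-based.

v_0 = (12, 11, 2).
v_1 = A·v_0 = (11, 4, 1).
v_2 = A·v_1 = (2, 1, 8).

v_2 = (2, 1, 8)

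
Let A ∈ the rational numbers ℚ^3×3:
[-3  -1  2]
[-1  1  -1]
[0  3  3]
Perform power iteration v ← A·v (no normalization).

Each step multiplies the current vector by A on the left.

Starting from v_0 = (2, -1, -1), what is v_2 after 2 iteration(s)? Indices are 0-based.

v_0 = (2, -1, -1).
v_1 = A·v_0 = (-7, -2, -6).
v_2 = A·v_1 = (11, 11, -24).

v_2 = (11, 11, -24)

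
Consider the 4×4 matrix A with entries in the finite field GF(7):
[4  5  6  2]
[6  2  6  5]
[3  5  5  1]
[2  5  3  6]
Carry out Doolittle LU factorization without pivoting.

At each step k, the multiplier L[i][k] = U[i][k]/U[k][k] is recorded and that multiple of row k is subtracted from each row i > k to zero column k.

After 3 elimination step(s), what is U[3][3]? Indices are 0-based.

Step 1: pivot at (0,0) is 4.
  row1 ← row1 − (5)·row0  ⇒  L[1][0]=5, U row1=(0, 5, 4, 2)
  row2 ← row2 − (6)·row0  ⇒  L[2][0]=6, U row2=(0, 3, 4, 3)
  row3 ← row3 − (4)·row0  ⇒  L[3][0]=4, U row3=(0, 6, 0, 5)
Step 2: pivot at (1,1) is 5.
  row2 ← row2 − (2)·row1  ⇒  L[2][1]=2, U row2=(0, 0, 3, 6)
  row3 ← row3 − (4)·row1  ⇒  L[3][1]=4, U row3=(0, 0, 5, 4)
Step 3: pivot at (2,2) is 3.
  row3 ← row3 − (4)·row2  ⇒  L[3][2]=4, U row3=(0, 0, 0, 1)

U[3][3] = 1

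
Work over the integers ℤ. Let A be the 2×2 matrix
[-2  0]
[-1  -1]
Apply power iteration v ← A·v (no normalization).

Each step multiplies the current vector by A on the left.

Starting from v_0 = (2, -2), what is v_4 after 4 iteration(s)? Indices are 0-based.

v_4 = (32, 28)

v_0 = (2, -2).
v_1 = A·v_0 = (-4, 0).
v_2 = A·v_1 = (8, 4).
v_3 = A·v_2 = (-16, -12).
v_4 = A·v_3 = (32, 28).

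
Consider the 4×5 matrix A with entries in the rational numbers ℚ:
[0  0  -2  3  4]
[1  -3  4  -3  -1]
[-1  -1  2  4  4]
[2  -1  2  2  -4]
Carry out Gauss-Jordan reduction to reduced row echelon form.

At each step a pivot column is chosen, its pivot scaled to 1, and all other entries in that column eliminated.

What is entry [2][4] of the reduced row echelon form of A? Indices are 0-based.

M[2][4] = -127/92

[1] R0 <-> R1
[1] R0 /= 1  ⇒  (1, -3, 4, -3, -1)
     R2 -= -1·R0  ⇒  (0, -4, 6, 1, 3)
     R3 -= 2·R0  ⇒  (0, 5, -6, 8, -2)
[2] R1 <-> R2
[2] R1 /= -4  ⇒  (0, 1, -3/2, -1/4, -3/4)
     R0 -= -3·R1  ⇒  (1, 0, -1/2, -15/4, -13/4)
     R3 -= 5·R1  ⇒  (0, 0, 3/2, 37/4, 7/4)
[3] R2 /= -2  ⇒  (0, 0, 1, -3/2, -2)
     R0 -= -1/2·R2  ⇒  (1, 0, 0, -9/2, -17/4)
     R1 -= -3/2·R2  ⇒  (0, 1, 0, -5/2, -15/4)
     R3 -= 3/2·R2  ⇒  (0, 0, 0, 23/2, 19/4)
[4] R3 /= 23/2  ⇒  (0, 0, 0, 1, 19/46)
     R0 -= -9/2·R3  ⇒  (1, 0, 0, 0, -55/23)
     R1 -= -5/2·R3  ⇒  (0, 1, 0, 0, -125/46)
     R2 -= -3/2·R3  ⇒  (0, 0, 1, 0, -127/92)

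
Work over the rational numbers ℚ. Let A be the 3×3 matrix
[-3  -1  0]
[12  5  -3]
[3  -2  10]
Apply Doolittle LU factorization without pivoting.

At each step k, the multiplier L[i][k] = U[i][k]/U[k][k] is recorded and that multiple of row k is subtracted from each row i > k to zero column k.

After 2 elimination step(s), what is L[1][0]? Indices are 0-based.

k=0: U[0][0]=-3
  eliminate (1,0): mult=-4, new row 1: (0, 1, -3); set L[1][0]=-4
  eliminate (2,0): mult=-1, new row 2: (0, -3, 10); set L[2][0]=-1
k=1: U[1][1]=1
  eliminate (2,1): mult=-3, new row 2: (0, 0, 1); set L[2][1]=-3

L[1][0] = -4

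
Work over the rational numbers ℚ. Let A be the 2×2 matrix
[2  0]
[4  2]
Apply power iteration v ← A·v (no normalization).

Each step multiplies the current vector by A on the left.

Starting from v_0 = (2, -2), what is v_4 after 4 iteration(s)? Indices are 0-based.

v_4 = (32, 224)

v_0 = (2, -2).
v_1 = A·v_0 = (4, 4).
v_2 = A·v_1 = (8, 24).
v_3 = A·v_2 = (16, 80).
v_4 = A·v_3 = (32, 224).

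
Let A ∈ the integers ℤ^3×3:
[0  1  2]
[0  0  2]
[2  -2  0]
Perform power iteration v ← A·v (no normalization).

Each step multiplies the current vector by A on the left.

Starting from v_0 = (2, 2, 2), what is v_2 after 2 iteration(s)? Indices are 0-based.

v_2 = (4, 0, 4)

v_0 = (2, 2, 2).
v_1 = A·v_0 = (6, 4, 0).
v_2 = A·v_1 = (4, 0, 4).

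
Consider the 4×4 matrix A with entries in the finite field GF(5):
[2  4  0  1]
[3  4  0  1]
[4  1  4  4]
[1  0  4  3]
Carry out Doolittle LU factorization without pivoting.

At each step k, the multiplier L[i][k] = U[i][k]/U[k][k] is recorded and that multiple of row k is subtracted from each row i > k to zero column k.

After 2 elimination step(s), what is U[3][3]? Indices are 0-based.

Step 1: pivot at (0,0) is 2.
  row1 ← row1 − (4)·row0  ⇒  L[1][0]=4, U row1=(0, 3, 0, 2)
  row2 ← row2 − (2)·row0  ⇒  L[2][0]=2, U row2=(0, 3, 4, 2)
  row3 ← row3 − (3)·row0  ⇒  L[3][0]=3, U row3=(0, 3, 4, 0)
Step 2: pivot at (1,1) is 3.
  row2 ← row2 − (1)·row1  ⇒  L[2][1]=1, U row2=(0, 0, 4, 0)
  row3 ← row3 − (1)·row1  ⇒  L[3][1]=1, U row3=(0, 0, 4, 3)

U[3][3] = 3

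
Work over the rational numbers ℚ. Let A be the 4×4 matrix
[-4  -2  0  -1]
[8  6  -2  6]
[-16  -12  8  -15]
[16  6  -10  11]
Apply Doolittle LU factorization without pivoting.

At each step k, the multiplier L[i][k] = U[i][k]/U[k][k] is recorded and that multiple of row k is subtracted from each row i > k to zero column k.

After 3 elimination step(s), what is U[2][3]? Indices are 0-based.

U[2][3] = -3

[col 0] pivot -4
  R1 -= -2*R0 → (0, 2, -2, 4)  (L[1][0] := -2)
  R2 -= 4*R0 → (0, -4, 8, -11)  (L[2][0] := 4)
  R3 -= -4*R0 → (0, -2, -10, 7)  (L[3][0] := -4)
[col 1] pivot 2
  R2 -= -2*R1 → (0, 0, 4, -3)  (L[2][1] := -2)
  R3 -= -1*R1 → (0, 0, -12, 11)  (L[3][1] := -1)
[col 2] pivot 4
  R3 -= -3*R2 → (0, 0, 0, 2)  (L[3][2] := -3)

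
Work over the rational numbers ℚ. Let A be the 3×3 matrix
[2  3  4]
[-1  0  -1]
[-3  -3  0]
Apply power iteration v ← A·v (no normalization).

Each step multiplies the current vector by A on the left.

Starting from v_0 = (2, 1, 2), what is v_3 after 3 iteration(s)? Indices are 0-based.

v_0 = (2, 1, 2).
v_1 = A·v_0 = (15, -4, -9).
v_2 = A·v_1 = (-18, -6, -33).
v_3 = A·v_2 = (-186, 51, 72).

v_3 = (-186, 51, 72)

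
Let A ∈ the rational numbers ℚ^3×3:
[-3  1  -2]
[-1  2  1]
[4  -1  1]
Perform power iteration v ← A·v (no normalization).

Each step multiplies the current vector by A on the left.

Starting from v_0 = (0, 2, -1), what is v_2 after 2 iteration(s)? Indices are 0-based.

v_0 = (0, 2, -1).
v_1 = A·v_0 = (4, 3, -3).
v_2 = A·v_1 = (-3, -1, 10).

v_2 = (-3, -1, 10)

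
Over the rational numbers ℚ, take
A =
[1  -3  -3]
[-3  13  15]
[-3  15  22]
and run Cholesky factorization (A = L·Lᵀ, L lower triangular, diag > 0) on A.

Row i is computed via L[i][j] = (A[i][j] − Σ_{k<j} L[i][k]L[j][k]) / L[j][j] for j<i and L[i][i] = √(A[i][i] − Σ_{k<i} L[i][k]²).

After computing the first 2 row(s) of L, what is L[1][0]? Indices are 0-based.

Step 1: L[0][0] = √(1) = 1.
  L[1][0] = (-3) / L[0][0] = -3.
Step 2: L[1][1] = √(4) = 2.

L[1][0] = -3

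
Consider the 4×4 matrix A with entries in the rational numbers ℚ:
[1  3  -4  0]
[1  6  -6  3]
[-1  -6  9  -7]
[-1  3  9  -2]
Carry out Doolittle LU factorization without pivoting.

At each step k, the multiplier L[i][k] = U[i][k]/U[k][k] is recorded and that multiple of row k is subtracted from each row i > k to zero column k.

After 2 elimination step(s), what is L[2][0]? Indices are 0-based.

k=0: U[0][0]=1
  eliminate (1,0): mult=1, new row 1: (0, 3, -2, 3); set L[1][0]=1
  eliminate (2,0): mult=-1, new row 2: (0, -3, 5, -7); set L[2][0]=-1
  eliminate (3,0): mult=-1, new row 3: (0, 6, 5, -2); set L[3][0]=-1
k=1: U[1][1]=3
  eliminate (2,1): mult=-1, new row 2: (0, 0, 3, -4); set L[2][1]=-1
  eliminate (3,1): mult=2, new row 3: (0, 0, 9, -8); set L[3][1]=2

L[2][0] = -1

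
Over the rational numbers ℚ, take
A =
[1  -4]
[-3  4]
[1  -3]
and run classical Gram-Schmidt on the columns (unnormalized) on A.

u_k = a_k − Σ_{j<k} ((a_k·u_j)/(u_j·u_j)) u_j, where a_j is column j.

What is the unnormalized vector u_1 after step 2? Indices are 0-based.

Step 1: u_0 = a_0 = (1, -3, 1).
Step 2: u_1 = a_1 − (-19/11)·u_0 = (-25/11, -13/11, -14/11).

u_1 = (-25/11, -13/11, -14/11)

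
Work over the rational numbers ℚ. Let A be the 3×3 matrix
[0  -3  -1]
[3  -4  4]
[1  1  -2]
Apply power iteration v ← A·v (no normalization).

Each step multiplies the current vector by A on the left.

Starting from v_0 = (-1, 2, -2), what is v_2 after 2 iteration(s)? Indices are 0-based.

v_0 = (-1, 2, -2).
v_1 = A·v_0 = (-4, -19, 5).
v_2 = A·v_1 = (52, 84, -33).

v_2 = (52, 84, -33)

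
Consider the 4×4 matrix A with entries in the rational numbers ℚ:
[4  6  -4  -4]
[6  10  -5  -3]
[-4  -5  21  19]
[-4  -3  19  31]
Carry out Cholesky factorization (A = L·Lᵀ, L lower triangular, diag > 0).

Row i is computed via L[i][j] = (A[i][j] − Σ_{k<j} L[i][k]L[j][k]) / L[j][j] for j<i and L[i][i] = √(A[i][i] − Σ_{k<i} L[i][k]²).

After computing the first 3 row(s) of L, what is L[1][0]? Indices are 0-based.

L[1][0] = 3

Step 1: L[0][0] = √(4) = 2.
  L[1][0] = (6) / L[0][0] = 3.
Step 2: L[1][1] = √(1) = 1.
  L[2][0] = (-4) / L[0][0] = -2.
  L[2][1] = (1) / L[1][1] = 1.
Step 3: L[2][2] = √(16) = 4.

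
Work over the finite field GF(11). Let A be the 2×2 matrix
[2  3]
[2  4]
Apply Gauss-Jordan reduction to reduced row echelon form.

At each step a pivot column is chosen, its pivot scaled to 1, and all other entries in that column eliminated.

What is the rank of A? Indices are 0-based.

step 1: normalize row 0 (÷2) = (1, 7)
  row 1: subtract 2×row0 = (0, 1)
step 2: normalize row 1 (÷1) = (0, 1)
  row 0: subtract 7×row1 = (1, 0)

rank = 2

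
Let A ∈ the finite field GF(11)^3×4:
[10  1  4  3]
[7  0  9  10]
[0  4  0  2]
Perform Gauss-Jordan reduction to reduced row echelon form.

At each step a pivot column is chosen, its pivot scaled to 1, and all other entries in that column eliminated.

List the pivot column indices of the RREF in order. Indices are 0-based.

pivot columns: 0, 1, 2

step 1: normalize row 0 (÷10) = (1, 10, 7, 8)
  row 1: subtract 7×row0 = (0, 7, 4, 9)
step 2: normalize row 1 (÷7) = (0, 1, 10, 6)
  row 0: subtract 10×row1 = (1, 0, 6, 3)
  row 2: subtract 4×row1 = (0, 0, 4, 0)
step 3: normalize row 2 (÷4) = (0, 0, 1, 0)
  row 0: subtract 6×row2 = (1, 0, 0, 3)
  row 1: subtract 10×row2 = (0, 1, 0, 6)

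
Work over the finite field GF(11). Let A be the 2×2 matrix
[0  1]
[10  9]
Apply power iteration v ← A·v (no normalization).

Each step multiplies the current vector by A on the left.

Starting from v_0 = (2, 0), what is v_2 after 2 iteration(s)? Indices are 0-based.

v_2 = (9, 4)

v_0 = (2, 0).
v_1 = A·v_0 = (0, 9).
v_2 = A·v_1 = (9, 4).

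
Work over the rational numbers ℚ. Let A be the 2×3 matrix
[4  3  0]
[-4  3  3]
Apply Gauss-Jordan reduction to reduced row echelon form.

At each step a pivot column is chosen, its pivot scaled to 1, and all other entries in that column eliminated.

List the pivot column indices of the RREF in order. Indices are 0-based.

pivot columns: 0, 1

[1] R0 /= 4  ⇒  (1, 3/4, 0)
     R1 -= -4·R0  ⇒  (0, 6, 3)
[2] R1 /= 6  ⇒  (0, 1, 1/2)
     R0 -= 3/4·R1  ⇒  (1, 0, -3/8)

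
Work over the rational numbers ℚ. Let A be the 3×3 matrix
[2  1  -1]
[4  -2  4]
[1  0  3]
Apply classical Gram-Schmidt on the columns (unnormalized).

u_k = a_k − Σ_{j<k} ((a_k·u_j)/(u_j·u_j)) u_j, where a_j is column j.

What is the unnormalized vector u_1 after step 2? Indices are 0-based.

u_1 = (11/7, -6/7, 2/7)

Step 1: u_0 = a_0 = (2, 4, 1).
Step 2: u_1 = a_1 − (-2/7)·u_0 = (11/7, -6/7, 2/7).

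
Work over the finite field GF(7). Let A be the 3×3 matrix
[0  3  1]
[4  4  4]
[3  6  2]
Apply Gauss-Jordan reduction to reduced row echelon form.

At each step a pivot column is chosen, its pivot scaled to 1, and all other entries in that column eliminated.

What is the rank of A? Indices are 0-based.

pivot(0,0): swap R0↔R1
pivot(0,0)=4: scale R0 → (1, 1, 1)
  clear (2,0): R2 −= (3)R0 → (0, 3, 6)
pivot(1,1)=3: scale R1 → (0, 1, 5)
  clear (0,1): R0 −= (1)R1 → (1, 0, 3)
  clear (2,1): R2 −= (3)R1 → (0, 0, 5)
pivot(2,2)=5: scale R2 → (0, 0, 1)
  clear (0,2): R0 −= (3)R2 → (1, 0, 0)
  clear (1,2): R1 −= (5)R2 → (0, 1, 0)

rank = 3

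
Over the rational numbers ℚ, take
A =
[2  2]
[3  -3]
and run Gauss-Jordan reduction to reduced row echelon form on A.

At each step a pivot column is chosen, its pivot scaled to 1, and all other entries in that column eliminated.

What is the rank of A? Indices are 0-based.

rank = 2

[1] R0 /= 2  ⇒  (1, 1)
     R1 -= 3·R0  ⇒  (0, -6)
[2] R1 /= -6  ⇒  (0, 1)
     R0 -= 1·R1  ⇒  (1, 0)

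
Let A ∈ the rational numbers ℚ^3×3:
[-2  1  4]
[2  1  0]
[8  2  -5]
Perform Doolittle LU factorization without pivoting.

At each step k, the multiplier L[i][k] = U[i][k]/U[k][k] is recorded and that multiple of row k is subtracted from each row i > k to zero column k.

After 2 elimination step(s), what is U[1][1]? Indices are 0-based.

[col 0] pivot -2
  R1 -= -1*R0 → (0, 2, 4)  (L[1][0] := -1)
  R2 -= -4*R0 → (0, 6, 11)  (L[2][0] := -4)
[col 1] pivot 2
  R2 -= 3*R1 → (0, 0, -1)  (L[2][1] := 3)

U[1][1] = 2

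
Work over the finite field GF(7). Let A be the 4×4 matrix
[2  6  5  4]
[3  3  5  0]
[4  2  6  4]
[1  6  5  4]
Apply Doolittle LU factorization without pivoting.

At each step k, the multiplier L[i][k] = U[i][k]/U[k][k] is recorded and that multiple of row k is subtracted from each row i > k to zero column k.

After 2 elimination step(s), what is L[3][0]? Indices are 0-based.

k=0: U[0][0]=2
  eliminate (1,0): mult=5, new row 1: (0, 1, 1, 1); set L[1][0]=5
  eliminate (2,0): mult=2, new row 2: (0, 4, 3, 3); set L[2][0]=2
  eliminate (3,0): mult=4, new row 3: (0, 3, 6, 2); set L[3][0]=4
k=1: U[1][1]=1
  eliminate (2,1): mult=4, new row 2: (0, 0, 6, 6); set L[2][1]=4
  eliminate (3,1): mult=3, new row 3: (0, 0, 3, 6); set L[3][1]=3

L[3][0] = 4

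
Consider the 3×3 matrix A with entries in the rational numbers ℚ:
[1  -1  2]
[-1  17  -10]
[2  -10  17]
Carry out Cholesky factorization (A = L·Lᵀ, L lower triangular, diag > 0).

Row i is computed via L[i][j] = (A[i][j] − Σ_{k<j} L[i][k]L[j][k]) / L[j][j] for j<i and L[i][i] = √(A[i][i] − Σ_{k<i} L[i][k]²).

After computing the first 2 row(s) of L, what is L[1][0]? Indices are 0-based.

Step 1: L[0][0] = √(1) = 1.
  L[1][0] = (-1) / L[0][0] = -1.
Step 2: L[1][1] = √(16) = 4.

L[1][0] = -1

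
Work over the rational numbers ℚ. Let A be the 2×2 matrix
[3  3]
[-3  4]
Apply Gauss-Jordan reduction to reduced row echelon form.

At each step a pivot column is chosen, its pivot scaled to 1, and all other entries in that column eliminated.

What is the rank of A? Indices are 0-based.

rank = 2

step 1: normalize row 0 (÷3) = (1, 1)
  row 1: subtract -3×row0 = (0, 7)
step 2: normalize row 1 (÷7) = (0, 1)
  row 0: subtract 1×row1 = (1, 0)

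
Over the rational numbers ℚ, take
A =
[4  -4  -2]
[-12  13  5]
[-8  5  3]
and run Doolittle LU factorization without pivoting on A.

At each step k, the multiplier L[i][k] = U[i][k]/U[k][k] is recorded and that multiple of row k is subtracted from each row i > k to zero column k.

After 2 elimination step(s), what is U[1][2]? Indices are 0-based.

U[1][2] = -1

[col 0] pivot 4
  R1 -= -3*R0 → (0, 1, -1)  (L[1][0] := -3)
  R2 -= -2*R0 → (0, -3, -1)  (L[2][0] := -2)
[col 1] pivot 1
  R2 -= -3*R1 → (0, 0, -4)  (L[2][1] := -3)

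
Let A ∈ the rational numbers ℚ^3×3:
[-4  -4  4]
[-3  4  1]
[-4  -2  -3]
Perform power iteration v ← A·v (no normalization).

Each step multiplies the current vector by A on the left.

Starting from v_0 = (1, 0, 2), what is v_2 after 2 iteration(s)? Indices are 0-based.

v_2 = (-52, -26, 16)

v_0 = (1, 0, 2).
v_1 = A·v_0 = (4, -1, -10).
v_2 = A·v_1 = (-52, -26, 16).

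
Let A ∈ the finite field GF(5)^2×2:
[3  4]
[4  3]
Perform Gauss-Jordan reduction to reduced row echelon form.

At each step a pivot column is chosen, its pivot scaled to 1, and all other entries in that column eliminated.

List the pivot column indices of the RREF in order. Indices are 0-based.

pivot(0,0)=3: scale R0 → (1, 3)
  clear (1,0): R1 −= (4)R0 → (0, 1)
pivot(1,1)=1: scale R1 → (0, 1)
  clear (0,1): R0 −= (3)R1 → (1, 0)

pivot columns: 0, 1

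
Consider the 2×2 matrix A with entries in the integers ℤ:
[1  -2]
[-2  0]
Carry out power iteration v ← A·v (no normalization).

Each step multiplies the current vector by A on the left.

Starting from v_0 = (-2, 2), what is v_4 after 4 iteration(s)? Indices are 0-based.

v_4 = (-94, 76)

v_0 = (-2, 2).
v_1 = A·v_0 = (-6, 4).
v_2 = A·v_1 = (-14, 12).
v_3 = A·v_2 = (-38, 28).
v_4 = A·v_3 = (-94, 76).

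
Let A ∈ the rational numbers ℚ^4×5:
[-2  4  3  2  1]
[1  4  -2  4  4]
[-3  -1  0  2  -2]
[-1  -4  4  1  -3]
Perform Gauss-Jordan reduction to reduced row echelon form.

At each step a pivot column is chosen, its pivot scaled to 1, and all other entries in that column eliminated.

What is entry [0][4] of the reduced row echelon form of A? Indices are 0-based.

M[0][4] = 274/421

step 1: normalize row 0 (÷-2) = (1, -2, -3/2, -1, -1/2)
  row 1: subtract 1×row0 = (0, 6, -1/2, 5, 9/2)
  row 2: subtract -3×row0 = (0, -7, -9/2, -1, -7/2)
  row 3: subtract -1×row0 = (0, -6, 5/2, 0, -7/2)
step 2: normalize row 1 (÷6) = (0, 1, -1/12, 5/6, 3/4)
  row 0: subtract -2×row1 = (1, 0, -5/3, 2/3, 1)
  row 2: subtract -7×row1 = (0, 0, -61/12, 29/6, 7/4)
  row 3: subtract -6×row1 = (0, 0, 2, 5, 1)
step 3: normalize row 2 (÷-61/12) = (0, 0, 1, -58/61, -21/61)
  row 0: subtract -5/3×row2 = (1, 0, 0, -56/61, 26/61)
  row 1: subtract -1/12×row2 = (0, 1, 0, 46/61, 44/61)
  row 3: subtract 2×row2 = (0, 0, 0, 421/61, 103/61)
step 4: normalize row 3 (÷421/61) = (0, 0, 0, 1, 103/421)
  row 0: subtract -56/61×row3 = (1, 0, 0, 0, 274/421)
  row 1: subtract 46/61×row3 = (0, 1, 0, 0, 226/421)
  row 2: subtract -58/61×row3 = (0, 0, 1, 0, -47/421)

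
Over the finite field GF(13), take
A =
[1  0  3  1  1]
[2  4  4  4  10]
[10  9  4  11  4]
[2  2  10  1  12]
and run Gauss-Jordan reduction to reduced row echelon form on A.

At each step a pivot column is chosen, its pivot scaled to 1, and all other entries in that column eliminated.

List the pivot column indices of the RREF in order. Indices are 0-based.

pivot columns: 0, 1, 2, 3

[1] R0 /= 1  ⇒  (1, 0, 3, 1, 1)
     R1 -= 2·R0  ⇒  (0, 4, 11, 2, 8)
     R2 -= 10·R0  ⇒  (0, 9, 0, 1, 7)
     R3 -= 2·R0  ⇒  (0, 2, 4, 12, 10)
[2] R1 /= 4  ⇒  (0, 1, 6, 7, 2)
     R2 -= 9·R1  ⇒  (0, 0, 11, 3, 2)
     R3 -= 2·R1  ⇒  (0, 0, 5, 11, 6)
[3] R2 /= 11  ⇒  (0, 0, 1, 5, 12)
     R0 -= 3·R2  ⇒  (1, 0, 0, 12, 4)
     R1 -= 6·R2  ⇒  (0, 1, 0, 3, 8)
     R3 -= 5·R2  ⇒  (0, 0, 0, 12, 11)
[4] R3 /= 12  ⇒  (0, 0, 0, 1, 2)
     R0 -= 12·R3  ⇒  (1, 0, 0, 0, 6)
     R1 -= 3·R3  ⇒  (0, 1, 0, 0, 2)
     R2 -= 5·R3  ⇒  (0, 0, 1, 0, 2)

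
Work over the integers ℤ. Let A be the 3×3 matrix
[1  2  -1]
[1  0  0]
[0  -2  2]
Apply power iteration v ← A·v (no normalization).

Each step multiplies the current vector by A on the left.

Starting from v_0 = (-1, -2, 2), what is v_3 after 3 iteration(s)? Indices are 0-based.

v_3 = (-49, -17, 50)

v_0 = (-1, -2, 2).
v_1 = A·v_0 = (-7, -1, 8).
v_2 = A·v_1 = (-17, -7, 18).
v_3 = A·v_2 = (-49, -17, 50).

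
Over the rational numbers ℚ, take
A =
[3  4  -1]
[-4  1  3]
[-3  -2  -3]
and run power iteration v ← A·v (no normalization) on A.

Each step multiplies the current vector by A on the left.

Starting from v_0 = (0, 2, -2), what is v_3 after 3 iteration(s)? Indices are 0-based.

v_0 = (0, 2, -2).
v_1 = A·v_0 = (10, -4, 2).
v_2 = A·v_1 = (12, -38, -28).
v_3 = A·v_2 = (-88, -170, 124).

v_3 = (-88, -170, 124)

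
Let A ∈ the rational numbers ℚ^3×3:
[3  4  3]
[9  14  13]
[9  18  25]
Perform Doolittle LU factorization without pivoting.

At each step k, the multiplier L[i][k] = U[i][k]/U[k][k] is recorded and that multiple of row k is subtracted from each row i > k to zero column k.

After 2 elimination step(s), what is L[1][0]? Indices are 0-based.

L[1][0] = 3

k=0: U[0][0]=3
  eliminate (1,0): mult=3, new row 1: (0, 2, 4); set L[1][0]=3
  eliminate (2,0): mult=3, new row 2: (0, 6, 16); set L[2][0]=3
k=1: U[1][1]=2
  eliminate (2,1): mult=3, new row 2: (0, 0, 4); set L[2][1]=3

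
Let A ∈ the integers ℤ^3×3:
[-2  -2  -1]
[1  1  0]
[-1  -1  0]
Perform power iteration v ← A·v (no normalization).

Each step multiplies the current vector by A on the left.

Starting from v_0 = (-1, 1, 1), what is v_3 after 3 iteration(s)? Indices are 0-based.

v_0 = (-1, 1, 1).
v_1 = A·v_0 = (-1, 0, 0).
v_2 = A·v_1 = (2, -1, 1).
v_3 = A·v_2 = (-3, 1, -1).

v_3 = (-3, 1, -1)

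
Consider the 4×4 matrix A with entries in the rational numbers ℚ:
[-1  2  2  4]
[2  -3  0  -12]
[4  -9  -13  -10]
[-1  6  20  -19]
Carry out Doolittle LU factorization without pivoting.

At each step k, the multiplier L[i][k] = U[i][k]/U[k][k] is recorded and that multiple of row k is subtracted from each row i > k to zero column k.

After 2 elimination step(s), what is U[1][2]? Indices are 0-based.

[col 0] pivot -1
  R1 -= -2*R0 → (0, 1, 4, -4)  (L[1][0] := -2)
  R2 -= -4*R0 → (0, -1, -5, 6)  (L[2][0] := -4)
  R3 -= 1*R0 → (0, 4, 18, -23)  (L[3][0] := 1)
[col 1] pivot 1
  R2 -= -1*R1 → (0, 0, -1, 2)  (L[2][1] := -1)
  R3 -= 4*R1 → (0, 0, 2, -7)  (L[3][1] := 4)

U[1][2] = 4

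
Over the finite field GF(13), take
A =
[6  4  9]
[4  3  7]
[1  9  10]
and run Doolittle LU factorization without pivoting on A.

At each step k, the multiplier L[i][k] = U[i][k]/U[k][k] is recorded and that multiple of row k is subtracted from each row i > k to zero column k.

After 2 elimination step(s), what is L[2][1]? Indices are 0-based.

[col 0] pivot 6
  R1 -= 5*R0 → (0, 9, 1)  (L[1][0] := 5)
  R2 -= 11*R0 → (0, 4, 2)  (L[2][0] := 11)
[col 1] pivot 9
  R2 -= 12*R1 → (0, 0, 3)  (L[2][1] := 12)

L[2][1] = 12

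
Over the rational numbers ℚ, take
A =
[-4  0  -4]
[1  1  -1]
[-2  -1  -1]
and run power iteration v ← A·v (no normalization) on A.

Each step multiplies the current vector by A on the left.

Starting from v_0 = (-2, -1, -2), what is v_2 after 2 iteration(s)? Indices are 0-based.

v_0 = (-2, -1, -2).
v_1 = A·v_0 = (16, -1, 7).
v_2 = A·v_1 = (-92, 8, -38).

v_2 = (-92, 8, -38)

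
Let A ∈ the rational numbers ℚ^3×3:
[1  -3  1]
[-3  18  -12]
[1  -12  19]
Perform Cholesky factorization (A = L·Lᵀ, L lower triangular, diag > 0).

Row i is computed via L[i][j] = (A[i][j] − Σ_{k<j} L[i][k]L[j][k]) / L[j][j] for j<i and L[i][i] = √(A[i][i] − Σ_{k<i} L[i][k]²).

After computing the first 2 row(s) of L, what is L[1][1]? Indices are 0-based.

Step 1: L[0][0] = √(1) = 1.
  L[1][0] = (-3) / L[0][0] = -3.
Step 2: L[1][1] = √(9) = 3.

L[1][1] = 3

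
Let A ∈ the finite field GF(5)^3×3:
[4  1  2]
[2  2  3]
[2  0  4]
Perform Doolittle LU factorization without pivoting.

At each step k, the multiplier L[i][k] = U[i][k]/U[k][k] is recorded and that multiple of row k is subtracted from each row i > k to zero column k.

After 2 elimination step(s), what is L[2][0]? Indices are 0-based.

[col 0] pivot 4
  R1 -= 3*R0 → (0, 4, 2)  (L[1][0] := 3)
  R2 -= 3*R0 → (0, 2, 3)  (L[2][0] := 3)
[col 1] pivot 4
  R2 -= 3*R1 → (0, 0, 2)  (L[2][1] := 3)

L[2][0] = 3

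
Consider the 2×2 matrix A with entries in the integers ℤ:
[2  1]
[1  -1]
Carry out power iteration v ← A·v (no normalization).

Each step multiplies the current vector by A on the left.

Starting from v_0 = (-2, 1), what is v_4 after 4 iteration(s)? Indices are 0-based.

v_4 = (-45, -9)

v_0 = (-2, 1).
v_1 = A·v_0 = (-3, -3).
v_2 = A·v_1 = (-9, 0).
v_3 = A·v_2 = (-18, -9).
v_4 = A·v_3 = (-45, -9).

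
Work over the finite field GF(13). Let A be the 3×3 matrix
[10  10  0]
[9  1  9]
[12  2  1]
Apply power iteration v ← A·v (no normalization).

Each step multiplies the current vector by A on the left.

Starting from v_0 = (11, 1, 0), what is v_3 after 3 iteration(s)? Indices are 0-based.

v_0 = (11, 1, 0).
v_1 = A·v_0 = (3, 9, 4).
v_2 = A·v_1 = (3, 7, 6).
v_3 = A·v_2 = (9, 10, 4).

v_3 = (9, 10, 4)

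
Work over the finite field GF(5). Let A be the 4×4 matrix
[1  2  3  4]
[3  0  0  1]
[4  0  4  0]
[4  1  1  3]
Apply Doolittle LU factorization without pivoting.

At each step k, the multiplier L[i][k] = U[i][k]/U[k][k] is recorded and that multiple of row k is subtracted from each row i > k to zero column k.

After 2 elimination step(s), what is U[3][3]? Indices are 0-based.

k=0: U[0][0]=1
  eliminate (1,0): mult=3, new row 1: (0, 4, 1, 4); set L[1][0]=3
  eliminate (2,0): mult=4, new row 2: (0, 2, 2, 4); set L[2][0]=4
  eliminate (3,0): mult=4, new row 3: (0, 3, 4, 2); set L[3][0]=4
k=1: U[1][1]=4
  eliminate (2,1): mult=3, new row 2: (0, 0, 4, 2); set L[2][1]=3
  eliminate (3,1): mult=2, new row 3: (0, 0, 2, 4); set L[3][1]=2

U[3][3] = 4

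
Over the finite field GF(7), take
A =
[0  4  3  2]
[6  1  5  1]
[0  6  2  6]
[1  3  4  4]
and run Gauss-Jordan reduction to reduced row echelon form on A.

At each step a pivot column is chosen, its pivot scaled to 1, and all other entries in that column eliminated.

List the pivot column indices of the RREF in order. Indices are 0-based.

[1] R0 <-> R1
[1] R0 /= 6  ⇒  (1, 6, 2, 6)
     R3 -= 1·R0  ⇒  (0, 4, 2, 5)
[2] R1 /= 4  ⇒  (0, 1, 6, 4)
     R0 -= 6·R1  ⇒  (1, 0, 1, 3)
     R2 -= 6·R1  ⇒  (0, 0, 1, 3)
     R3 -= 4·R1  ⇒  (0, 0, 6, 3)
[3] R2 /= 1  ⇒  (0, 0, 1, 3)
     R0 -= 1·R2  ⇒  (1, 0, 0, 0)
     R1 -= 6·R2  ⇒  (0, 1, 0, 0)
     R3 -= 6·R2  ⇒  (0, 0, 0, 6)
[4] R3 /= 6  ⇒  (0, 0, 0, 1)
     R2 -= 3·R3  ⇒  (0, 0, 1, 0)

pivot columns: 0, 1, 2, 3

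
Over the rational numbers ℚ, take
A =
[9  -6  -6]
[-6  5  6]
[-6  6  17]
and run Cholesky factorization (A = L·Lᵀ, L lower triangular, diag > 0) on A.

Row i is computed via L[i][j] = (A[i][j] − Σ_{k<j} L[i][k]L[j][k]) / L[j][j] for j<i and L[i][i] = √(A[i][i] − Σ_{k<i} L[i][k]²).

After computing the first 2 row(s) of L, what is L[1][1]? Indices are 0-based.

L[1][1] = 1

Step 1: L[0][0] = √(9) = 3.
  L[1][0] = (-6) / L[0][0] = -2.
Step 2: L[1][1] = √(1) = 1.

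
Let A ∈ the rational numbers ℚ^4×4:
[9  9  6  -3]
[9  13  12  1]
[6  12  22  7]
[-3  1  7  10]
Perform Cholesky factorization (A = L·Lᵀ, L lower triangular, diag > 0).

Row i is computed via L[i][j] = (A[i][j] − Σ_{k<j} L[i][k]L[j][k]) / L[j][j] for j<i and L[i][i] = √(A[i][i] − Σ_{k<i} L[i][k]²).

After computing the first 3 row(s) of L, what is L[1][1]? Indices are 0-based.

L[1][1] = 2

Step 1: L[0][0] = √(9) = 3.
  L[1][0] = (9) / L[0][0] = 3.
Step 2: L[1][1] = √(4) = 2.
  L[2][0] = (6) / L[0][0] = 2.
  L[2][1] = (6) / L[1][1] = 3.
Step 3: L[2][2] = √(9) = 3.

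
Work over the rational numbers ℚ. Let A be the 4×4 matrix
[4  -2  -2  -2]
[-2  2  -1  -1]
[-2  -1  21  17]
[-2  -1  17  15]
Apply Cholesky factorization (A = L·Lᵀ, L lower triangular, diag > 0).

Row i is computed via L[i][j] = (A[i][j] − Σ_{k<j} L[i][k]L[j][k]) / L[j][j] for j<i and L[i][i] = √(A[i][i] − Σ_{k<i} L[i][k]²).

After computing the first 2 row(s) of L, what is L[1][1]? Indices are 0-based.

L[1][1] = 1

Step 1: L[0][0] = √(4) = 2.
  L[1][0] = (-2) / L[0][0] = -1.
Step 2: L[1][1] = √(1) = 1.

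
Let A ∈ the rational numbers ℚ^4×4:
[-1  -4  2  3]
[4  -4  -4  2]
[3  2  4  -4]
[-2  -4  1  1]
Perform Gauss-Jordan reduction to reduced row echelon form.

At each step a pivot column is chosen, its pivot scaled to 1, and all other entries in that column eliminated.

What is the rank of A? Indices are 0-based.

rank = 4

pivot(0,0)=-1: scale R0 → (1, 4, -2, -3)
  clear (1,0): R1 −= (4)R0 → (0, -20, 4, 14)
  clear (2,0): R2 −= (3)R0 → (0, -10, 10, 5)
  clear (3,0): R3 −= (-2)R0 → (0, 4, -3, -5)
pivot(1,1)=-20: scale R1 → (0, 1, -1/5, -7/10)
  clear (0,1): R0 −= (4)R1 → (1, 0, -6/5, -1/5)
  clear (2,1): R2 −= (-10)R1 → (0, 0, 8, -2)
  clear (3,1): R3 −= (4)R1 → (0, 0, -11/5, -11/5)
pivot(2,2)=8: scale R2 → (0, 0, 1, -1/4)
  clear (0,2): R0 −= (-6/5)R2 → (1, 0, 0, -1/2)
  clear (1,2): R1 −= (-1/5)R2 → (0, 1, 0, -3/4)
  clear (3,2): R3 −= (-11/5)R2 → (0, 0, 0, -11/4)
pivot(3,3)=-11/4: scale R3 → (0, 0, 0, 1)
  clear (0,3): R0 −= (-1/2)R3 → (1, 0, 0, 0)
  clear (1,3): R1 −= (-3/4)R3 → (0, 1, 0, 0)
  clear (2,3): R2 −= (-1/4)R3 → (0, 0, 1, 0)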